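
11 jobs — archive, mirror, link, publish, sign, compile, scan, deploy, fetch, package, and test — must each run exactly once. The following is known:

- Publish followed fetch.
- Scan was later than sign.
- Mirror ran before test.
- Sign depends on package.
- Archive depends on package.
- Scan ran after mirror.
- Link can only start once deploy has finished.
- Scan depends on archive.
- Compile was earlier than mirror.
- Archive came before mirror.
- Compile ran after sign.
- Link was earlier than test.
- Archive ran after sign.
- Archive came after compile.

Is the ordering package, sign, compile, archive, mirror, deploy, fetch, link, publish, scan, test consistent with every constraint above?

yes

Check each stated constraint against the proposed order — e.g. mirror is ahead of test; sign is ahead of scan. Every pair is in the required order; nothing is violated.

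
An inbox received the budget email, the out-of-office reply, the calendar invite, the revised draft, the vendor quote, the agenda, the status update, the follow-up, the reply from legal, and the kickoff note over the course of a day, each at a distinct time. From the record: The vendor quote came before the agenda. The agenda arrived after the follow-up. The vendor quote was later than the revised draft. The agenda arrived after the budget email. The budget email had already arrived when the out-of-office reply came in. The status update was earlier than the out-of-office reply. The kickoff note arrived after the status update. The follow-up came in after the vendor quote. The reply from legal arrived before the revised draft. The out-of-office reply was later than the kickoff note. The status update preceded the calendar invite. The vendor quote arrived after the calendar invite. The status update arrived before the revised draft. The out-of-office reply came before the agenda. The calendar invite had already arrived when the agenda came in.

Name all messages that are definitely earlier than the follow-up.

Directly stated before the follow-up: the vendor quote.
The calendar invite reaches the follow-up via the calendar invite → the vendor quote → the follow-up.
The reply from legal reaches the follow-up via the reply from legal → the revised draft → the vendor quote → the follow-up.
The revised draft reaches the follow-up via the revised draft → the vendor quote → the follow-up.
Likewise the status update reaches the follow-up by chaining the stated constraints.
No chain forces the kickoff note (or any of the others) ahead of the follow-up.

the calendar invite, the reply from legal, the revised draft, the status update, the vendor quote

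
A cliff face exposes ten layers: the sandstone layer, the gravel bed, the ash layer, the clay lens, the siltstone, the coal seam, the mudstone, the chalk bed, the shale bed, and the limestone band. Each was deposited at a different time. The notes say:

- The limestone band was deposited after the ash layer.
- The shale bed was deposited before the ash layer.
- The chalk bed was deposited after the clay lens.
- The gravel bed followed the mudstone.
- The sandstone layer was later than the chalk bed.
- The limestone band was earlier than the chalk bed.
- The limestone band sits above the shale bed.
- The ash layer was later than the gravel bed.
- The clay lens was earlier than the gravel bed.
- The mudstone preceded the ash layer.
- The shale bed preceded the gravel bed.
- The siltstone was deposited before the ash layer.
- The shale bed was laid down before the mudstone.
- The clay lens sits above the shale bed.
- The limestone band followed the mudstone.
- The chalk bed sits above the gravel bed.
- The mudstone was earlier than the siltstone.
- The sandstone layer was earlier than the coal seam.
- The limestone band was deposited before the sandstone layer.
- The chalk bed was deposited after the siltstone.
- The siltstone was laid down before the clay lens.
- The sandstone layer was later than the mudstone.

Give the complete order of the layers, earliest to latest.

The constraints fix every adjacent pair, so only one ordering works:
the shale bed → the mudstone → the siltstone → the clay lens → the gravel bed → the ash layer → the limestone band → the chalk bed → the sandstone layer → the coal seam.

the shale bed, the mudstone, the siltstone, the clay lens, the gravel bed, the ash layer, the limestone band, the chalk bed, the sandstone layer, the coal seam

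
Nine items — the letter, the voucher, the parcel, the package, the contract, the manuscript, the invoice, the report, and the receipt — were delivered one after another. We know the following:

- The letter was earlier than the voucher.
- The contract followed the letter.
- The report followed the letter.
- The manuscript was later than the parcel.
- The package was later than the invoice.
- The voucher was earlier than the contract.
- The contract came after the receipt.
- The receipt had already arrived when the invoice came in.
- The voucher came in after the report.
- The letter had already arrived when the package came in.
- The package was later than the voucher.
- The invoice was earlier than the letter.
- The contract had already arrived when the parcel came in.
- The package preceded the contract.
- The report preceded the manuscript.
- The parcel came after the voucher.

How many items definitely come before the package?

Directly stated before the package: the invoice, the letter, and the voucher.
The receipt reaches the package via the receipt → the invoice → the package.
The report reaches the package via the report → the voucher → the package.
That's the invoice, the letter, the receipt, the report, and the voucher — 5 in all.

5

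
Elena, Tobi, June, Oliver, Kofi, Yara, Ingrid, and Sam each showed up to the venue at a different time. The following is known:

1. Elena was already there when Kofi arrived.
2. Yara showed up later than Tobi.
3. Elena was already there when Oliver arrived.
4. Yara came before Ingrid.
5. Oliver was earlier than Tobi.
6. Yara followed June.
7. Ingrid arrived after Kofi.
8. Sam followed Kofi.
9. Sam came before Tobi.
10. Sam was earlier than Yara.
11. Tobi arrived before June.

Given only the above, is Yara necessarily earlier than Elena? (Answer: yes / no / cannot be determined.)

no

Tracing the constraints gives Elena → Oliver → Tobi → Yara, so Elena must come before Yara.
That means Yara cannot be before Elena.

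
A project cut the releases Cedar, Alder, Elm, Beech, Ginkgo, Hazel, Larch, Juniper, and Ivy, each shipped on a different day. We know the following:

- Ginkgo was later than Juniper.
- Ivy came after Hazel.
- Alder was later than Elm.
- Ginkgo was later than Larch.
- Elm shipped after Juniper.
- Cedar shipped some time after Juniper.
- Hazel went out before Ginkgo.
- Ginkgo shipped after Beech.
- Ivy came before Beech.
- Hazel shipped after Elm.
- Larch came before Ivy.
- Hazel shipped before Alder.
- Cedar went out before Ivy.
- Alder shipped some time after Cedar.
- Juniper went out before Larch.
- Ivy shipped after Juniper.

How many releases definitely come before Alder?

4

Directly stated before Alder: Cedar, Elm, and Hazel.
Juniper reaches Alder via Juniper → Elm → Alder.
No chain forces Larch (or any of the others) ahead of Alder.
That's Cedar, Elm, Hazel, and Juniper — 4 in all.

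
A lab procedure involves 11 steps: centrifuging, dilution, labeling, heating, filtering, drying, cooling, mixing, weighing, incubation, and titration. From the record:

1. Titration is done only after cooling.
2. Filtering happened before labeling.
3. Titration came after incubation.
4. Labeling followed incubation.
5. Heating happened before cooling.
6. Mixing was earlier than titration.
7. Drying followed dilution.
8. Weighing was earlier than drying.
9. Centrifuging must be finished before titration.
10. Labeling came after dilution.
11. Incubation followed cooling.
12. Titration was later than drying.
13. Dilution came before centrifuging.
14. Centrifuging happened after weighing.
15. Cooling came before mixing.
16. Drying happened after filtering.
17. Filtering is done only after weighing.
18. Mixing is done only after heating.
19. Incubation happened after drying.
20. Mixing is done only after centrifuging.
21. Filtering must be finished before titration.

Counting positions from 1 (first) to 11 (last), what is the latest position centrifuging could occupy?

Centrifuging must come before mixing and titration — 2 steps forced after it.
Everything else can be placed before centrifuging in some valid order, so centrifuging can sit as late as position 11 − 2 = 9.

9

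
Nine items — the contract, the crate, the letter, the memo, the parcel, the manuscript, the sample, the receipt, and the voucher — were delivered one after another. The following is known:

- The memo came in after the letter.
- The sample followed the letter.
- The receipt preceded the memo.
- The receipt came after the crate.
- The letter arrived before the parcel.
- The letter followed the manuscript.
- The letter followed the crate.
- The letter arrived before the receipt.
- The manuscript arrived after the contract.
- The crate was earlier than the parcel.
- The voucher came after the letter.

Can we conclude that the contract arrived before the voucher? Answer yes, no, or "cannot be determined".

Chain the constraints: the contract → the manuscript → the letter → the voucher. Each link is directly stated, so the contract comes before the voucher.

yes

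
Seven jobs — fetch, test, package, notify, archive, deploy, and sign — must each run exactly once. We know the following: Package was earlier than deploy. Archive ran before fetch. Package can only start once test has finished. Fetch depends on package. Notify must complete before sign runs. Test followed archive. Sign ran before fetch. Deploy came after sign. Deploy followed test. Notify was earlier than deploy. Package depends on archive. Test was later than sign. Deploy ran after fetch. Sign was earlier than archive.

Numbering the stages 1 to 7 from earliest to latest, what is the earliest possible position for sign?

2

Notify must come before sign — 1 forced predecessor.
Nothing else is forced ahead of sign, so its earliest slot is position 1 + 1 = 2.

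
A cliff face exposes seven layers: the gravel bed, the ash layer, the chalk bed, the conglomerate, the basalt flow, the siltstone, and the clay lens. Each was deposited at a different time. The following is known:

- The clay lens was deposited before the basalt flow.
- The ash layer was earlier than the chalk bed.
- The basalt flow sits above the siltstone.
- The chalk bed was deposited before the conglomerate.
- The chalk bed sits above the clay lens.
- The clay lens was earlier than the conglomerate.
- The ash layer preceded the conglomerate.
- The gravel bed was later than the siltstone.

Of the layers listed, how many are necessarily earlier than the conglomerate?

Directly stated before the conglomerate: the ash layer, the chalk bed, and the clay lens.
No chain forces the basalt flow (or any of the others) ahead of the conglomerate.
That's the ash layer, the chalk bed, and the clay lens — 3 in all.

3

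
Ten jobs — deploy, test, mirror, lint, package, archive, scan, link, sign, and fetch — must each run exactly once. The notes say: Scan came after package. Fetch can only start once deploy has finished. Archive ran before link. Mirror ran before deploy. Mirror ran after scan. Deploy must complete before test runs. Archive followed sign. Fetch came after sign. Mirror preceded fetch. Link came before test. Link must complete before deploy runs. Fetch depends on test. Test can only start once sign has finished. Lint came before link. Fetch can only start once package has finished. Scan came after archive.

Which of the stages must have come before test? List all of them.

archive, deploy, link, lint, mirror, package, scan, sign

Directly stated before test: deploy, link, and sign.
Archive reaches test via archive → link → test.
Lint reaches test via lint → link → test.
Mirror reaches test via mirror → deploy → test.
Likewise package and scan each reach test by chaining the stated constraints.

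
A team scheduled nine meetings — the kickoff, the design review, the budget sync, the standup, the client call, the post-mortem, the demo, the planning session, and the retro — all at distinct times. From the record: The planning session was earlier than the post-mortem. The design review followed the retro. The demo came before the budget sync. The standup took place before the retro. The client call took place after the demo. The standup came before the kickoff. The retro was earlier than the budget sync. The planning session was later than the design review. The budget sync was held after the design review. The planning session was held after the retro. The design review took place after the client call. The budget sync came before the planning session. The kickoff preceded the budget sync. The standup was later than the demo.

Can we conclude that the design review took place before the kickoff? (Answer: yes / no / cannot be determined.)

No chain of stated constraints runs from the design review to the kickoff, and none runs from the kickoff to the design review either.
So the relative order of the design review and the kickoff is not fixed by the given facts.

cannot be determined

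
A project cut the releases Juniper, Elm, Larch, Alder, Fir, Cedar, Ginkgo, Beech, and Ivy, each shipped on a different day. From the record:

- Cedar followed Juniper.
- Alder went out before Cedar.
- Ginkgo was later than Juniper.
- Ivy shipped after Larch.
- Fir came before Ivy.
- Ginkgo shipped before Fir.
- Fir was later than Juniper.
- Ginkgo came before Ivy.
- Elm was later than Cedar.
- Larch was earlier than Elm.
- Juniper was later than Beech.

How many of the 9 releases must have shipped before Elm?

Directly stated before Elm: Cedar and Larch.
Alder reaches Elm via Alder → Cedar → Elm.
Beech reaches Elm via Beech → Juniper → Cedar → Elm.
Juniper reaches Elm via Juniper → Cedar → Elm.
No chain forces Fir (or any of the others) ahead of Elm.
That's Alder, Beech, Cedar, Juniper, and Larch — 5 in all.

5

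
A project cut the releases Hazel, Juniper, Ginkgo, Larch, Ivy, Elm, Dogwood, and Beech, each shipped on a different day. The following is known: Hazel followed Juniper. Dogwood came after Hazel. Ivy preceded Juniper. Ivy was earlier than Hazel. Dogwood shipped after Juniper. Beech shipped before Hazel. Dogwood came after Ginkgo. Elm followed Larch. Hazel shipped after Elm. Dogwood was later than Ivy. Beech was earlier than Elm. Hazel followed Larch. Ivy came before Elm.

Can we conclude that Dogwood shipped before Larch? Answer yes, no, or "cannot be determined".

no

Tracing the constraints gives Larch → Hazel → Dogwood, so Larch must come before Dogwood.
That means Dogwood cannot be before Larch.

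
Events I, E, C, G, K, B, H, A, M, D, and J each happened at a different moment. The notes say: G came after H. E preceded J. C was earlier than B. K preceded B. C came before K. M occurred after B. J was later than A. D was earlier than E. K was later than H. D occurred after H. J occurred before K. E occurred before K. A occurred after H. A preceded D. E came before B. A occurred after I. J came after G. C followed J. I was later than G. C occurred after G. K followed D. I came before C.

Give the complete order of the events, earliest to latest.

H, G, I, A, D, E, J, C, K, B, M

The constraints fix every adjacent pair, so only one ordering works:
H → G → I → A → D → E → J → C → K → B → M.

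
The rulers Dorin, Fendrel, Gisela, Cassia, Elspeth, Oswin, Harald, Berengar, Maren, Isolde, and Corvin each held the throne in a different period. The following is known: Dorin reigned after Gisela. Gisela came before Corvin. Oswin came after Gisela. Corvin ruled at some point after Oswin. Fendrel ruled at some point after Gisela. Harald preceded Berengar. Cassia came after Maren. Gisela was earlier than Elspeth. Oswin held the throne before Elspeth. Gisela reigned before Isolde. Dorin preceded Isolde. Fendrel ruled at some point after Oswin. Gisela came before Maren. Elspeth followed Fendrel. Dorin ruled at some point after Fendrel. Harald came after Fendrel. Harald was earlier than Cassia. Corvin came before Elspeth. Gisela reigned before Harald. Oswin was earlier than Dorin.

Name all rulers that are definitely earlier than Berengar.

Fendrel, Gisela, Harald, Oswin

Directly stated before Berengar: Harald.
Fendrel reaches Berengar via Fendrel → Harald → Berengar.
Gisela reaches Berengar via Gisela → Harald → Berengar.
Oswin reaches Berengar via Oswin → Fendrel → Harald → Berengar.
No chain forces Dorin (or any of the others) ahead of Berengar.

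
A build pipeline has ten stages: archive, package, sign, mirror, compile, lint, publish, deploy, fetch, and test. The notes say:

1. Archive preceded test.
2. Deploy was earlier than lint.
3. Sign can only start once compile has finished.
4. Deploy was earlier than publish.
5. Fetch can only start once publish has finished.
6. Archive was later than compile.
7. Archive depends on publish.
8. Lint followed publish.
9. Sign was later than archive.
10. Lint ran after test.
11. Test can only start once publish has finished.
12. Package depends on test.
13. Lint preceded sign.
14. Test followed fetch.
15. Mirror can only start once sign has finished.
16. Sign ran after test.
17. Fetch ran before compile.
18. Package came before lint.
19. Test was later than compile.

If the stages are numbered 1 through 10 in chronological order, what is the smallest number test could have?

Archive, compile, deploy, fetch, and publish must all come before test — 5 forced predecessors.
Nothing else is forced ahead of test, so its earliest slot is position 5 + 1 = 6.

6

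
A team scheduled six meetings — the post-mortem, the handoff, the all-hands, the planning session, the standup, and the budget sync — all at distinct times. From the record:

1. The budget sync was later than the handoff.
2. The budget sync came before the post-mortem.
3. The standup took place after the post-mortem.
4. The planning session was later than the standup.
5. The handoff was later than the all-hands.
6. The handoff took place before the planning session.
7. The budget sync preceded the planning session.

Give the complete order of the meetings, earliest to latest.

the all-hands, the handoff, the budget sync, the post-mortem, the standup, the planning session

The constraints fix every adjacent pair, so only one ordering works:
the all-hands → the handoff → the budget sync → the post-mortem → the standup → the planning session.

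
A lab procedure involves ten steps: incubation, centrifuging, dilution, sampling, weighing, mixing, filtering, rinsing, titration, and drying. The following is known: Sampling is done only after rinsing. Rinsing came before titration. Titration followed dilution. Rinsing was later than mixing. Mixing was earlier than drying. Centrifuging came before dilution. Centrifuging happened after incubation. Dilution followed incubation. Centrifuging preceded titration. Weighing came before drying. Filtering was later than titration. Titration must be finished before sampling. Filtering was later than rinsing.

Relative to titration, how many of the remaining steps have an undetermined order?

Forced before titration: centrifuging, dilution, incubation, mixing, and rinsing; forced after titration: filtering and sampling.
That leaves drying and weighing with no forced order relative to titration — 2.

2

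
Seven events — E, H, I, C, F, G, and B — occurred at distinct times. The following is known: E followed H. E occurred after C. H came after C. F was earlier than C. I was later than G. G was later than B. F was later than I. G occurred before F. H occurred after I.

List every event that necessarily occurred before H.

B, C, F, G, I

Directly stated before H: C and I.
B reaches H via B → G → I → H.
F reaches H via F → C → H.
G reaches H via G → I → H.
No chain forces E ahead of H.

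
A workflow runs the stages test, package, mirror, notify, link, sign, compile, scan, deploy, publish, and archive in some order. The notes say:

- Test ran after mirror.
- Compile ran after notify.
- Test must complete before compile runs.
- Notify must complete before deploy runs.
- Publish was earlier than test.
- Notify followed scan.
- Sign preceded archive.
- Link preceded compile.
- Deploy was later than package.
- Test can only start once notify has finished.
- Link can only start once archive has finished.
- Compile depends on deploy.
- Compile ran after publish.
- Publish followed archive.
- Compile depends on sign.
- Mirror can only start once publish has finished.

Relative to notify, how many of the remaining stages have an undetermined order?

6

Forced before notify: scan; forced after notify: compile, deploy, and test.
That leaves archive, link, mirror, package, publish, and sign with no forced order relative to notify — 6.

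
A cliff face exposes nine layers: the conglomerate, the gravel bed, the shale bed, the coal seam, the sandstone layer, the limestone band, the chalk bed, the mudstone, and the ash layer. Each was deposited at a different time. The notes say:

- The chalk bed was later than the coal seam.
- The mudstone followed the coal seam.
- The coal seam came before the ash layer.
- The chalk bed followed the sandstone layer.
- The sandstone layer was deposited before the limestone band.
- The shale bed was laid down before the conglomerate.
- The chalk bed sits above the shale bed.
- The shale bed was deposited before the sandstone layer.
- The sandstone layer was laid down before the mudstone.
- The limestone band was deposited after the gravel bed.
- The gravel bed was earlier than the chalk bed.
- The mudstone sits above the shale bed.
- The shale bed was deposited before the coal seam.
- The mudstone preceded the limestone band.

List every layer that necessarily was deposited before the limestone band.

Directly stated before the limestone band: the gravel bed, the mudstone, and the sandstone layer.
The coal seam reaches the limestone band via the coal seam → the mudstone → the limestone band.
The shale bed reaches the limestone band via the shale bed → the mudstone → the limestone band.
No chain forces the chalk bed (or any of the others) ahead of the limestone band.

the coal seam, the gravel bed, the mudstone, the sandstone layer, the shale bed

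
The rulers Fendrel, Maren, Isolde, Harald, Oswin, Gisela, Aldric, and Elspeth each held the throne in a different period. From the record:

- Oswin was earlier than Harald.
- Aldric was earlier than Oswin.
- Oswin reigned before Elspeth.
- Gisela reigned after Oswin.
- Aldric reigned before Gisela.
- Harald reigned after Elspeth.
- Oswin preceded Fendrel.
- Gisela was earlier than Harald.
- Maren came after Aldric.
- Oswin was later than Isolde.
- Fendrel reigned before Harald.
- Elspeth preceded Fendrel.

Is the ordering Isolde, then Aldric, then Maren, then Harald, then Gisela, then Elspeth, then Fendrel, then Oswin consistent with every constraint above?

The constraints require Oswin before Fendrel, but in the proposed sequence Fendrel appears ahead of Oswin. That one violation is enough.

no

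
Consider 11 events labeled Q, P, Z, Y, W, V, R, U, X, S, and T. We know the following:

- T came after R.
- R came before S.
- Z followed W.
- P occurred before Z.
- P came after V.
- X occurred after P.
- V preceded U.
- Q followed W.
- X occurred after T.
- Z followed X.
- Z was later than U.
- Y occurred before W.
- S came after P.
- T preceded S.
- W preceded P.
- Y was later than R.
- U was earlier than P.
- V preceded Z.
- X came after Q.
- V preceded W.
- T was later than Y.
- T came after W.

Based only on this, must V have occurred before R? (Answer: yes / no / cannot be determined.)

No chain of stated constraints runs from V to R, and none runs from R to V either.
So the relative order of V and R is not fixed by the given facts.

cannot be determined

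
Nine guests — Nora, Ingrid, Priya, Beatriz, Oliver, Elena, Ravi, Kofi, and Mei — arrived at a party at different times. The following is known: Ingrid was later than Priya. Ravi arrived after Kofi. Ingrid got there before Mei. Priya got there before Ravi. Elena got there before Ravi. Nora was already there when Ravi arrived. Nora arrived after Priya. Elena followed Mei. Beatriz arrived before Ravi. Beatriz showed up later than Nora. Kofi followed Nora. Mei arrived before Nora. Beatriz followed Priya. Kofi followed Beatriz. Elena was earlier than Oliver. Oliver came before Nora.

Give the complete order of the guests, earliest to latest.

The constraints fix every adjacent pair, so only one ordering works:
Priya → Ingrid → Mei → Elena → Oliver → Nora → Beatriz → Kofi → Ravi.

Priya, Ingrid, Mei, Elena, Oliver, Nora, Beatriz, Kofi, Ravi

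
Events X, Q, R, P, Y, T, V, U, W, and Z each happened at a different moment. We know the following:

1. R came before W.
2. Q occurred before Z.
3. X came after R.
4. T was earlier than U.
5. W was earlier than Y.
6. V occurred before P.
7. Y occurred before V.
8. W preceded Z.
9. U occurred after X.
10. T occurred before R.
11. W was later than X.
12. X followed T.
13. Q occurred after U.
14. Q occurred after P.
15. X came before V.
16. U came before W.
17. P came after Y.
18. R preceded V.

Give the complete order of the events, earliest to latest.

The constraints fix every adjacent pair, so only one ordering works:
T → R → X → U → W → Y → V → P → Q → Z.

T, R, X, U, W, Y, V, P, Q, Z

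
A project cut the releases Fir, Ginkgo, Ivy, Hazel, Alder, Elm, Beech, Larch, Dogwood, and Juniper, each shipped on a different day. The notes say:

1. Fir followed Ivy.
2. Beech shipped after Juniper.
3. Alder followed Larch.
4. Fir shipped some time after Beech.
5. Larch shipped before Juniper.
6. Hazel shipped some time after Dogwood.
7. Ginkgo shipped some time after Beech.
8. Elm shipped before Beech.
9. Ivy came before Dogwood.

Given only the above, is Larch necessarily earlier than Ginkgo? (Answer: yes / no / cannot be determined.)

yes

Chain the constraints: Larch → Juniper → Beech → Ginkgo. Each link is directly stated, so Larch comes before Ginkgo.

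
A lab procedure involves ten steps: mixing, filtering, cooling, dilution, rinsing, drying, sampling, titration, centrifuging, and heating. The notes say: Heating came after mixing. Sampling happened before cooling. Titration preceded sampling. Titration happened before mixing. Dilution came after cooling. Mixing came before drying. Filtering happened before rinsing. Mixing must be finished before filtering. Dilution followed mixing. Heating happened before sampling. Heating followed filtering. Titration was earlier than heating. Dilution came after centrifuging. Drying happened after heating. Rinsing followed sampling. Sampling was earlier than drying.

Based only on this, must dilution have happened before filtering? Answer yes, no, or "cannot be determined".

Tracing the constraints gives filtering → heating → sampling → cooling → dilution, so filtering must come before dilution.
That means dilution cannot be before filtering.

no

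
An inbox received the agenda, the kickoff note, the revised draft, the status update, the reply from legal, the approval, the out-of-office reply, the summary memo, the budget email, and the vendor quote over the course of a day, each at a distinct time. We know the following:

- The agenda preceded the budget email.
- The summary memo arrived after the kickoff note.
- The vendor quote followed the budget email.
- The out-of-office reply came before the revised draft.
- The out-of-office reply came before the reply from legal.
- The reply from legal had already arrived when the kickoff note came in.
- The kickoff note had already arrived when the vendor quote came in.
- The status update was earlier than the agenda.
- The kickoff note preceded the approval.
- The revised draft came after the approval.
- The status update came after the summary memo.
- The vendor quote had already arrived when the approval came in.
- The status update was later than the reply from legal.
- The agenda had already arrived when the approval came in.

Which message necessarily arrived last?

Every other message has a chain of constraints placing it before the revised draft, so the revised draft is last.

the revised draft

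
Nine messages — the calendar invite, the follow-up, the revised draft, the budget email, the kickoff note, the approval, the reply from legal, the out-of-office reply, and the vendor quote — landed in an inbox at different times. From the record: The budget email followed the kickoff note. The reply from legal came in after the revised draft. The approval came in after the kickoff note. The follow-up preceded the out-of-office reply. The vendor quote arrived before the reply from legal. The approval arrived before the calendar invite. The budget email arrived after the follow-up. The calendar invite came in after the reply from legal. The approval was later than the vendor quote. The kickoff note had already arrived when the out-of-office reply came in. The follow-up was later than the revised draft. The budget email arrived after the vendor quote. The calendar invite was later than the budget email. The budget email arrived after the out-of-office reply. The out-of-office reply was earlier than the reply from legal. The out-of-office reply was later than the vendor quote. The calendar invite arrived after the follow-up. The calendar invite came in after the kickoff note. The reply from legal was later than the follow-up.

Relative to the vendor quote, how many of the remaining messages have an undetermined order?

3

Forced after the vendor quote: the approval, the budget email, the calendar invite, the out-of-office reply, and the reply from legal.
That leaves the follow-up, the kickoff note, and the revised draft with no forced order relative to the vendor quote — 3.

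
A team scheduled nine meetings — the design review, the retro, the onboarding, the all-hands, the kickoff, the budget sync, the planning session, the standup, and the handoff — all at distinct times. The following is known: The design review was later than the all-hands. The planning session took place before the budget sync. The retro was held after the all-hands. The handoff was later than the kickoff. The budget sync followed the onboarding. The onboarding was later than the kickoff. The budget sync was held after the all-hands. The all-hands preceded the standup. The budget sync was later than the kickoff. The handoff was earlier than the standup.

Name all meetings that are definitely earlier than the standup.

Directly stated before the standup: the all-hands and the handoff.
The kickoff reaches the standup via the kickoff → the handoff → the standup.
No chain forces the design review (or any of the others) ahead of the standup.

the all-hands, the handoff, the kickoff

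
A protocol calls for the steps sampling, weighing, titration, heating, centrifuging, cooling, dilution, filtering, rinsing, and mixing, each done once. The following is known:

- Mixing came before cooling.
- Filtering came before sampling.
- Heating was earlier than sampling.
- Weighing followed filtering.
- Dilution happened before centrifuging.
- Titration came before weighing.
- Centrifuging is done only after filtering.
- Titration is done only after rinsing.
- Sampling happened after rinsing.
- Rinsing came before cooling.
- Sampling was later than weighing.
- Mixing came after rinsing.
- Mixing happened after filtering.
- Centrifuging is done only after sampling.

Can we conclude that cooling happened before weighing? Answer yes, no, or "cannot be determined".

cannot be determined

No chain of stated constraints runs from cooling to weighing, and none runs from weighing to cooling either.
So the relative order of cooling and weighing is not fixed by the given facts.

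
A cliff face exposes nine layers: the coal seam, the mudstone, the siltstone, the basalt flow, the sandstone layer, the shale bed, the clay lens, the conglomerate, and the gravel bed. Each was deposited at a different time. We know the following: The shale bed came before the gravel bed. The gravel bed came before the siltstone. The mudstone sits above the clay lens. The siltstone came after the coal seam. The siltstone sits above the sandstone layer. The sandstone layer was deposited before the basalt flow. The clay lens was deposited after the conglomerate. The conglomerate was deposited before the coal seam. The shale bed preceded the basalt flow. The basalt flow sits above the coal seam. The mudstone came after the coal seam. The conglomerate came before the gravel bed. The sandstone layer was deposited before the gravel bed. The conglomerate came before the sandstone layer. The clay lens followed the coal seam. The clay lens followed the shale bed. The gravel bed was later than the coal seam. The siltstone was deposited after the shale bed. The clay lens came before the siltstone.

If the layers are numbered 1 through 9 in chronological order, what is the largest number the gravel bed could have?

The gravel bed must come before the siltstone — 1 layer forced after it.
Everything else can be placed before the gravel bed in some valid order, so the gravel bed can sit as late as position 9 − 1 = 8.

8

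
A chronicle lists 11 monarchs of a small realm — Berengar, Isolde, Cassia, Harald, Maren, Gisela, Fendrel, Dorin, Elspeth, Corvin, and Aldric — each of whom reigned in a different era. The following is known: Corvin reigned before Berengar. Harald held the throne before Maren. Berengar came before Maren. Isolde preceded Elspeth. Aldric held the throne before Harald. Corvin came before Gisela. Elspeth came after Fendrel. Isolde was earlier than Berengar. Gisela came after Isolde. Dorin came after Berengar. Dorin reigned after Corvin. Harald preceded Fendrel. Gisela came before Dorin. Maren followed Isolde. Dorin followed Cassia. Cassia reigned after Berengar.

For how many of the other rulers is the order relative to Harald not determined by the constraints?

Forced before Harald: Aldric; forced after Harald: Elspeth, Fendrel, and Maren.
That leaves Berengar, Cassia, Corvin, Dorin, Gisela, and Isolde with no forced order relative to Harald — 6.

6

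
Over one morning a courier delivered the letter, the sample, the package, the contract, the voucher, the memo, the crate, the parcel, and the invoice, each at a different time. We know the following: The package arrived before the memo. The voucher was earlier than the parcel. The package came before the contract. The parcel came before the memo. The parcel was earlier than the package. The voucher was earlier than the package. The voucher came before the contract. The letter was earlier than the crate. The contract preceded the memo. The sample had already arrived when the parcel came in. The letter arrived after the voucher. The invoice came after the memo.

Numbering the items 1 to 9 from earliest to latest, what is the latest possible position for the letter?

8

The letter must come before the crate — 1 item forced after it.
Everything else can be placed before the letter in some valid order, so the letter can sit as late as position 9 − 1 = 8.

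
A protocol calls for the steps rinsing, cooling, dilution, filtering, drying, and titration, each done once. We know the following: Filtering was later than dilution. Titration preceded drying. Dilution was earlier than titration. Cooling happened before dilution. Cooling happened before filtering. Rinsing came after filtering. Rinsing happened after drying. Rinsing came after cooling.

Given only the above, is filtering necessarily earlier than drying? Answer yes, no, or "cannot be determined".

No chain of stated constraints runs from filtering to drying, and none runs from drying to filtering either.
So the relative order of filtering and drying is not fixed by the given facts.

cannot be determined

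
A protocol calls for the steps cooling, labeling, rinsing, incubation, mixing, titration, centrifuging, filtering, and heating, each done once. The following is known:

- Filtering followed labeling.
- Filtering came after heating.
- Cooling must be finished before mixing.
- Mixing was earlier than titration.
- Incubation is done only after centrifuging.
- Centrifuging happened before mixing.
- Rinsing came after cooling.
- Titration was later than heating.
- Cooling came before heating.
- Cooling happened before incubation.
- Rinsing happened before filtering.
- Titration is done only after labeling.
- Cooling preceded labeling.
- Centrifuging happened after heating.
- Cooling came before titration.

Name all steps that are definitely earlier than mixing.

Directly stated before mixing: centrifuging and cooling.
Heating reaches mixing via heating → centrifuging → mixing.
No chain forces filtering (or any of the others) ahead of mixing.

centrifuging, cooling, heating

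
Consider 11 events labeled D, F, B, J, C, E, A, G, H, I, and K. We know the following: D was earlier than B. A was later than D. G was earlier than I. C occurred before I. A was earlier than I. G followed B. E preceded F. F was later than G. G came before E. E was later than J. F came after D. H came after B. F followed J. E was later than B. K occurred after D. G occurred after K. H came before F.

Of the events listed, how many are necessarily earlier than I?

Directly stated before I: A, C, and G.
B reaches I via B → G → I.
D reaches I via D → A → I.
K reaches I via K → G → I.
No chain forces H (or any of the others) ahead of I.
That's A, B, C, D, G, and K — 6 in all.

6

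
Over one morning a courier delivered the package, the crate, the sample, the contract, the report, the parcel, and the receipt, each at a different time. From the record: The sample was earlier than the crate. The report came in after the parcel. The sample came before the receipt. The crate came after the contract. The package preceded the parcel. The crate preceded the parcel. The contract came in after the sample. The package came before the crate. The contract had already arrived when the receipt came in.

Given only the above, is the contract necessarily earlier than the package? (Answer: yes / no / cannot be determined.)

cannot be determined

No chain of stated constraints runs from the contract to the package, and none runs from the package to the contract either.
So the relative order of the contract and the package is not fixed by the given facts.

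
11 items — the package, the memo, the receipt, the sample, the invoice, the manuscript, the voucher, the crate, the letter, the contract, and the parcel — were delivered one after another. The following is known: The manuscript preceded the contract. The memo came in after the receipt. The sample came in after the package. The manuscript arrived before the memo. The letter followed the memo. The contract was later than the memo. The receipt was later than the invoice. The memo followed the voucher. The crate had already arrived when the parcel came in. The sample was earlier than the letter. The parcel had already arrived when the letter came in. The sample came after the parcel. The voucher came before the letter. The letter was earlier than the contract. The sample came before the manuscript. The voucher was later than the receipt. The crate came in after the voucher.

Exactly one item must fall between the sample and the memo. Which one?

Tracing the constraints gives the sample → the manuscript → the memo, so the manuscript sits after the sample and before the memo.
No other item is forced both after the sample and before the memo.

the manuscript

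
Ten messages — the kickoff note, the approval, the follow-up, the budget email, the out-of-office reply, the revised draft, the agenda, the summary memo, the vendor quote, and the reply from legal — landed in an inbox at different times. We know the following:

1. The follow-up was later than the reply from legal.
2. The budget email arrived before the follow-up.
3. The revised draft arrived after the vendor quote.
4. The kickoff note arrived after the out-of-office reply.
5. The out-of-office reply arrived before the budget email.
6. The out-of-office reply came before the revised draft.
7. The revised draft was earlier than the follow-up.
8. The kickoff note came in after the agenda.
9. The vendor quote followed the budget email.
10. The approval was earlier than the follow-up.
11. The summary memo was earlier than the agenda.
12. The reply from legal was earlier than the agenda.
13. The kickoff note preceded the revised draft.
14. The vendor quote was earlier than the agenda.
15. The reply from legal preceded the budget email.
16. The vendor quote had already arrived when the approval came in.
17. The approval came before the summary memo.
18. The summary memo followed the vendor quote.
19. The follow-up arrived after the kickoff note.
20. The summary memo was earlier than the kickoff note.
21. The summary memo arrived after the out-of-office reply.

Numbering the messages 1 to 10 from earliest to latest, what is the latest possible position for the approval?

5

The approval must come before the agenda, the follow-up, the kickoff note, the revised draft, and the summary memo — 5 messages forced after it.
Everything else can be placed before the approval in some valid order, so the approval can sit as late as position 10 − 5 = 5.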